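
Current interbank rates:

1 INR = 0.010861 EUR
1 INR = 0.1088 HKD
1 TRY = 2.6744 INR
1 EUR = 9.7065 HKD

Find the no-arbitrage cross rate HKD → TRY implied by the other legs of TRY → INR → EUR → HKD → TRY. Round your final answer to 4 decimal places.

Known legs of the cycle: 2.6744 × 0.010861 × 9.7065 = 0.2819413897596
For no arbitrage the full-cycle product must be 1, so the missing rate is 1 / 0.2819413897596 ≈ 3.546836.

3.5468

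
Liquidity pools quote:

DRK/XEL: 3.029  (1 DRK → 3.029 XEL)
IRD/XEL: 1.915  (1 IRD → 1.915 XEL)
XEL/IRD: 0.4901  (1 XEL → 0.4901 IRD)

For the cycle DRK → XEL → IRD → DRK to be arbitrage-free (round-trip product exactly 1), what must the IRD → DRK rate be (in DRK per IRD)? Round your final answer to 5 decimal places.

Known legs of the cycle: 3.029 × 0.4901 = 1.4845129
For no arbitrage the full-cycle product must be 1, so the missing rate is 1 / 1.4845129 ≈ 0.6736216.

0.67362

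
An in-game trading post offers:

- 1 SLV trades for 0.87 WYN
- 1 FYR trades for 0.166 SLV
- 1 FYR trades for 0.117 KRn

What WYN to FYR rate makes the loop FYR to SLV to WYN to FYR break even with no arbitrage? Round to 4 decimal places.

Known legs of the cycle: 0.166 × 0.87 = 0.14442
For no arbitrage the full-cycle product must be 1, so the missing rate is 1 / 0.14442 ≈ 6.924249.

6.9242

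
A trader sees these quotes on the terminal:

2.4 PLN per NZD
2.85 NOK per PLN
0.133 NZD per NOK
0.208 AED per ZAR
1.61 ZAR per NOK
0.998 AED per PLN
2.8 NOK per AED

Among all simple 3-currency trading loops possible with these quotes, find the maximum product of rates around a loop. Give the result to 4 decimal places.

AED→NOK→ZAR→AED: 2.8 × 1.61 × 0.208 = 0.93766
NZD→PLN→NOK→NZD: 2.4 × 2.85 × 0.133 = 0.90972
Maximum is AED→NOK→ZAR→AED at 0.9377; no arbitrage — every cycle loses value.

0.9377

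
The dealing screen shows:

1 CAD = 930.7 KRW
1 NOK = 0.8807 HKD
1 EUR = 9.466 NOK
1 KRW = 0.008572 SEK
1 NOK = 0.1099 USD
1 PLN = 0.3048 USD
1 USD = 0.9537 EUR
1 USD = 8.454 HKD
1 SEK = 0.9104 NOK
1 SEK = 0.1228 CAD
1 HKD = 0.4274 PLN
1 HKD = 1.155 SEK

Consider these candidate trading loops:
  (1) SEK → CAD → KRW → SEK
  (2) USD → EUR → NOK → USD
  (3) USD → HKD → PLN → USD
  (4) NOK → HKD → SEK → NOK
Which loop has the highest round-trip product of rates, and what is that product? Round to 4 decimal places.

(1) 0.1228 × 930.7 × 0.008572 = 0.97969
(2) 0.9537 × 9.466 × 0.1099 = 0.99215
(3) 8.454 × 0.4274 × 0.3048 = 1.10132
(4) 0.8807 × 1.155 × 0.9104 = 0.92607
Highest is cycle (3) at 1.1013 (>1, arbitrage).

1.1013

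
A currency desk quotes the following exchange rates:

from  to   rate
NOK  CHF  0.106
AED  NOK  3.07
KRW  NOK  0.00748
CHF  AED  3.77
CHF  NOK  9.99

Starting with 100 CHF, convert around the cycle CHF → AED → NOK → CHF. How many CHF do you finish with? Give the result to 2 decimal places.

122.68

100 CHF × 3.77 = 377 AED
377 AED × 3.07 = 1157.39 NOK
1157.39 NOK × 0.106 = 122.68334 CHF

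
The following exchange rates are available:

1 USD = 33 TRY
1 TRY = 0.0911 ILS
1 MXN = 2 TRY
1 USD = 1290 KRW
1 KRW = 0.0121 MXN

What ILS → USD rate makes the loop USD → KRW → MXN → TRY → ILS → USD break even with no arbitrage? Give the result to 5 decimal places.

0.35162

Known legs of the cycle: 1290 × 0.0121 × 2 × 0.0911 = 2.8439598
For no arbitrage the full-cycle product must be 1, so the missing rate is 1 / 2.8439598 ≈ 0.3516224.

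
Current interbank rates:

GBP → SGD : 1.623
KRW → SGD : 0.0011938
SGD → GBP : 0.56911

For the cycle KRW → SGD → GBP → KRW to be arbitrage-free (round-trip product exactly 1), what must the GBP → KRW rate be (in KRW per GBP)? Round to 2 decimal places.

Known legs of the cycle: 0.0011938 × 0.56911 = 0.000679403518
For no arbitrage the full-cycle product must be 1, so the missing rate is 1 / 0.000679403518 ≈ 1471.8793.

1471.88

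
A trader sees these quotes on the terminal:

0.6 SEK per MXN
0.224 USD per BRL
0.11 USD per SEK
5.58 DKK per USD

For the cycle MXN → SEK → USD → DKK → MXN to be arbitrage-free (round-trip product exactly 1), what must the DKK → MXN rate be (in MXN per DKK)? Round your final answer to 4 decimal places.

Known legs of the cycle: 0.6 × 0.11 × 5.58 = 0.36828
For no arbitrage the full-cycle product must be 1, so the missing rate is 1 / 0.36828 ≈ 2.715325.

2.7153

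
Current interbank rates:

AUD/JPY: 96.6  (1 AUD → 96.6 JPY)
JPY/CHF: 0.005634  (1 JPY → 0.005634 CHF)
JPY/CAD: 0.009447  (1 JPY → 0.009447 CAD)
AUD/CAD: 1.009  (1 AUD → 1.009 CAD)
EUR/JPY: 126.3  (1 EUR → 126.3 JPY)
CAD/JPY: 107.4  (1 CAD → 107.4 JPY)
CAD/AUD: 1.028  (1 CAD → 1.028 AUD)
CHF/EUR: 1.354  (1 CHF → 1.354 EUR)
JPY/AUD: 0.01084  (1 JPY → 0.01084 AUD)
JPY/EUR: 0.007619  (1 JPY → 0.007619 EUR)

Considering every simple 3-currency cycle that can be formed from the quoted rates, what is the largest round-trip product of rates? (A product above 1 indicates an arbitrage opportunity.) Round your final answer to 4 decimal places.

CAD→JPY→AUD→CAD: 107.4 × 0.01084 × 1.009 = 1.17469
EUR→JPY→CHF→EUR: 126.3 × 0.005634 × 1.354 = 0.96347
CAD→AUD→JPY→CAD: 1.028 × 96.6 × 0.009447 = 0.93813
Maximum is CAD→JPY→AUD→CAD at 1.1747; arbitrage exists.

1.1747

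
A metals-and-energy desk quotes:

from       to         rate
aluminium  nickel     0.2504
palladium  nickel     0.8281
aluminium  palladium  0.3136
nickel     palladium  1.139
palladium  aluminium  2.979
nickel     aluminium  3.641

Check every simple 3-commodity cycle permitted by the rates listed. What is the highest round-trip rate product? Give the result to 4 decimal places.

0.9455

nickel→aluminium→palladium→nickel: 3.641 × 0.3136 × 0.8281 = 0.94554
nickel→palladium→aluminium→nickel: 1.139 × 2.979 × 0.2504 = 0.84963
Maximum is nickel→aluminium→palladium→nickel at 0.9455; no arbitrage — every cycle loses value.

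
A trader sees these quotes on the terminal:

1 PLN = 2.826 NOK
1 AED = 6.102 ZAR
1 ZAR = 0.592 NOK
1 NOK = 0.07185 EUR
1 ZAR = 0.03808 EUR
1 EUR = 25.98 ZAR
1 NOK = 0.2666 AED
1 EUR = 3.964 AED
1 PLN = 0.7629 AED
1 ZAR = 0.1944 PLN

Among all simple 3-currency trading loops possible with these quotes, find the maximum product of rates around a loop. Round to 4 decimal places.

EUR→ZAR→NOK→EUR: 25.98 × 0.592 × 0.07185 = 1.10506
AED→ZAR→NOK→AED: 6.102 × 0.592 × 0.2666 = 0.96306
AED→ZAR→EUR→AED: 6.102 × 0.03808 × 3.964 = 0.92109
AED→ZAR→PLN→AED: 6.102 × 0.1944 × 0.7629 = 0.90497
Maximum is EUR→ZAR→NOK→EUR at 1.1051; arbitrage exists.

1.1051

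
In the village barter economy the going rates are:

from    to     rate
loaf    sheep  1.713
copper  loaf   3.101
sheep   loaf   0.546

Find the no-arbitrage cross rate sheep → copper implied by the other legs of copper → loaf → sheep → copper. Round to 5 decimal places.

Known legs of the cycle: 3.101 × 1.713 = 5.312013
For no arbitrage the full-cycle product must be 1, so the missing rate is 1 / 5.312013 ≈ 0.1882526.

0.18825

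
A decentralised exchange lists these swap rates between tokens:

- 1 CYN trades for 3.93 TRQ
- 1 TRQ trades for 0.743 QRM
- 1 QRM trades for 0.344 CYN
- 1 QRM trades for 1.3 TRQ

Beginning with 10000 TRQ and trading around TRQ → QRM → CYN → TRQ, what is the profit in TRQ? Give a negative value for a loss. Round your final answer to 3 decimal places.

10000 TRQ × 0.743 = 7430 QRM
7430 QRM × 0.344 = 2555.92 CYN
2555.92 CYN × 3.93 = 10044.7656 TRQ
Net change: 10044.7656 − 10000 = 44.7656 TRQ

44.766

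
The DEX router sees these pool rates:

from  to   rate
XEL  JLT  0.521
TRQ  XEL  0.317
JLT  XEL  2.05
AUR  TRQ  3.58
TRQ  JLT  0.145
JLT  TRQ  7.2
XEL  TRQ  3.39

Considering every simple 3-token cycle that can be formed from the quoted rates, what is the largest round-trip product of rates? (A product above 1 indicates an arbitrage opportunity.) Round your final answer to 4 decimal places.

1.1891

TRQ→XEL→JLT→TRQ: 0.317 × 0.521 × 7.2 = 1.18913
TRQ→JLT→XEL→TRQ: 0.145 × 2.05 × 3.39 = 1.00768
Maximum is TRQ→XEL→JLT→TRQ at 1.1891; arbitrage exists.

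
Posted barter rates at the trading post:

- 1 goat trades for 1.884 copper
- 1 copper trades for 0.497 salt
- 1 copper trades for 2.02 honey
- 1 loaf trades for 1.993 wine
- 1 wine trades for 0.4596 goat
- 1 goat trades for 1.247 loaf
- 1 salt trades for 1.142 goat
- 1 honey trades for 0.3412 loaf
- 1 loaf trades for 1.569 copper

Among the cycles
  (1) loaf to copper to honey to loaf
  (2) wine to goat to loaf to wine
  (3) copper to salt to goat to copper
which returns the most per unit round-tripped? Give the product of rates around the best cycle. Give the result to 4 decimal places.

1.1422

(1) 1.569 × 2.02 × 0.3412 = 1.08139
(2) 0.4596 × 1.247 × 1.993 = 1.14223
(3) 0.497 × 1.142 × 1.884 = 1.06931
Highest is cycle (2) at 1.1422 (>1, arbitrage).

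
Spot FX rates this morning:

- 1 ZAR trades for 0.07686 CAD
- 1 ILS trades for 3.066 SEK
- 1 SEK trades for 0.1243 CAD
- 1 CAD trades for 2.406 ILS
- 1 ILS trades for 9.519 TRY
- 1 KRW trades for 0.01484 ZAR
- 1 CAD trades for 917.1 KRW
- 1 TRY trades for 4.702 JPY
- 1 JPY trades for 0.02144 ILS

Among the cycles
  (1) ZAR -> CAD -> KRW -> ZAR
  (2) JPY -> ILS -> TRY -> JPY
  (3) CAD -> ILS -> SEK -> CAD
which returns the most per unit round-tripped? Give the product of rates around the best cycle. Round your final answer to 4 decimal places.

1.0460

(1) 0.07686 × 917.1 × 0.01484 = 1.04605
(2) 0.02144 × 9.519 × 4.702 = 0.95962
(3) 2.406 × 3.066 × 0.1243 = 0.91694
Highest is cycle (1) at 1.0460 (>1, arbitrage).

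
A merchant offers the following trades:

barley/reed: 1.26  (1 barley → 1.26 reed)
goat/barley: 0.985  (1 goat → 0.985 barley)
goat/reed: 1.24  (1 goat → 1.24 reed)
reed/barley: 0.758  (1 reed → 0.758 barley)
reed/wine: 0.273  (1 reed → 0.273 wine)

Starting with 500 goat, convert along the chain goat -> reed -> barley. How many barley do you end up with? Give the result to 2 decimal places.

500 goat × 1.24 = 620 reed
620 reed × 0.758 = 469.96 barley

469.96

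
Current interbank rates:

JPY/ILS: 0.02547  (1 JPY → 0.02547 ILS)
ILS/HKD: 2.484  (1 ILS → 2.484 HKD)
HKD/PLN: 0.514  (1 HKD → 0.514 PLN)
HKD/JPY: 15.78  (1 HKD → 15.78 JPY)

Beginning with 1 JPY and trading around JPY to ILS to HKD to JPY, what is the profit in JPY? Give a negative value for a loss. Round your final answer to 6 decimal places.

1 JPY × 0.02547 = 0.02547 ILS
0.02547 ILS × 2.484 = 0.06326748 HKD
0.06326748 HKD × 15.78 = 0.9983608344 JPY
Net change: 0.9983608344 − 1 = -0.0016391656 JPY

-0.001639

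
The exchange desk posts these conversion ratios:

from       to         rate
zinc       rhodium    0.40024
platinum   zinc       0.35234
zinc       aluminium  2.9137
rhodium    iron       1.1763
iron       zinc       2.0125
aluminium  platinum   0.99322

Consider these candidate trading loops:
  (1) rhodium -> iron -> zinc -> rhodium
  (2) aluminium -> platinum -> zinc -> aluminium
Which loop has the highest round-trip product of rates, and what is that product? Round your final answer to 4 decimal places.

1.0197

(1) 1.1763 × 2.0125 × 0.40024 = 0.94749
(2) 0.99322 × 0.35234 × 2.9137 = 1.01965
Highest is cycle (2) at 1.0197 (>1, arbitrage).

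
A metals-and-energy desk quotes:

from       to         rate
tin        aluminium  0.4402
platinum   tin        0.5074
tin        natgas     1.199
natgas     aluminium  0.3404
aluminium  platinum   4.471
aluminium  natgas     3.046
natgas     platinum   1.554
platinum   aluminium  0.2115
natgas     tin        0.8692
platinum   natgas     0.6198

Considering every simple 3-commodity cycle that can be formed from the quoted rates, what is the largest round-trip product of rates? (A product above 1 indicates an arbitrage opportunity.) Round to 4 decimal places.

tin→aluminium→natgas→tin: 0.4402 × 3.046 × 0.8692 = 1.16547
platinum→aluminium→natgas→platinum: 0.2115 × 3.046 × 1.554 = 1.00113
tin→aluminium→platinum→tin: 0.4402 × 4.471 × 0.5074 = 0.99863
tin→natgas→platinum→tin: 1.199 × 1.554 × 0.5074 = 0.94541
platinum→natgas→aluminium→platinum: 0.6198 × 0.3404 × 4.471 = 0.94329
Maximum is tin→aluminium→natgas→tin at 1.1655; arbitrage exists.

1.1655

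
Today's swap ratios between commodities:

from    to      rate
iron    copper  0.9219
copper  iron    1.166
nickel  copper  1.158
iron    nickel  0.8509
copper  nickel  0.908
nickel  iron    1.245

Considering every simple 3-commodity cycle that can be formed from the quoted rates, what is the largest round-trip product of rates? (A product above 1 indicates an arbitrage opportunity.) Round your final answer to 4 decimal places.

nickel→copper→iron→nickel: 1.158 × 1.166 × 0.8509 = 1.14891
nickel→iron→copper→nickel: 1.245 × 0.9219 × 0.908 = 1.04217
Maximum is nickel→copper→iron→nickel at 1.1489; arbitrage exists.

1.1489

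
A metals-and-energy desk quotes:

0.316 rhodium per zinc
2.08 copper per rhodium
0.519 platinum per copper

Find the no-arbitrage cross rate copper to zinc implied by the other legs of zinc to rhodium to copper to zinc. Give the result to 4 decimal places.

Known legs of the cycle: 0.316 × 2.08 = 0.65728
For no arbitrage the full-cycle product must be 1, so the missing rate is 1 / 0.65728 ≈ 1.521422.

1.5214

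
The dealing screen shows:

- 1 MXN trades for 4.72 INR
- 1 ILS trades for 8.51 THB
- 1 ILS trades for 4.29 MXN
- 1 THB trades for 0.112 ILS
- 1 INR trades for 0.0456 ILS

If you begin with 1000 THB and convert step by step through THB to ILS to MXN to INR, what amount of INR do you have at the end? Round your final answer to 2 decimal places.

2267.87

1000 THB × 0.112 = 112 ILS
112 ILS × 4.29 = 480.48 MXN
480.48 MXN × 4.72 = 2267.8656 INR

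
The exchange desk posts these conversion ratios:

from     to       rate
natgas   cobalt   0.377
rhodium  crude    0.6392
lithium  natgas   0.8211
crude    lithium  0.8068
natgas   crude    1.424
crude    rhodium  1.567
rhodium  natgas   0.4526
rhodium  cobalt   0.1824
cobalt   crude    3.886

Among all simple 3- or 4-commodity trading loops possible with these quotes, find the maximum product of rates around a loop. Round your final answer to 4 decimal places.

1.1107

crude→rhodium→cobalt→crude: 1.567 × 0.1824 × 3.886 = 1.11070
crude→rhodium→natgas→cobalt→crude: 1.567 × 0.4526 × 0.377 × 3.886 = 1.03903
crude→rhodium→natgas→crude: 1.567 × 0.4526 × 1.424 = 1.00994
crude→lithium→natgas→cobalt→crude: 0.8068 × 0.8211 × 0.377 × 3.886 = 0.97052
crude→lithium→natgas→crude: 0.8068 × 0.8211 × 1.424 = 0.94335
Maximum is crude→rhodium→cobalt→crude at 1.1107; arbitrage exists.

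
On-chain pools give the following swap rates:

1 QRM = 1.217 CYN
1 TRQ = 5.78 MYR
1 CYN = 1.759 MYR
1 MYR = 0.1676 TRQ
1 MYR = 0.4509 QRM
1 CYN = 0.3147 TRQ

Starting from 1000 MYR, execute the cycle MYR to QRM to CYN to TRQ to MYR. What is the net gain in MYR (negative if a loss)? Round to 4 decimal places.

-1.8510

1000 MYR × 0.4509 = 450.9 QRM
450.9 QRM × 1.217 = 548.7453 CYN
548.7453 CYN × 0.3147 = 172.69014591 TRQ
172.69014591 TRQ × 5.78 = 998.1490433598 MYR
Net change: 998.1490433598 − 1000 = -1.8509566402 MYR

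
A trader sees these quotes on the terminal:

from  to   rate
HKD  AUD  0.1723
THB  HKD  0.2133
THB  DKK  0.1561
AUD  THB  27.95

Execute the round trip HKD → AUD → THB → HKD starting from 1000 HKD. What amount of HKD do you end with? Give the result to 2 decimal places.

1000 HKD × 0.1723 = 172.3 AUD
172.3 AUD × 27.95 = 4815.785 THB
4815.785 THB × 0.2133 = 1027.2069405 HKD

1027.21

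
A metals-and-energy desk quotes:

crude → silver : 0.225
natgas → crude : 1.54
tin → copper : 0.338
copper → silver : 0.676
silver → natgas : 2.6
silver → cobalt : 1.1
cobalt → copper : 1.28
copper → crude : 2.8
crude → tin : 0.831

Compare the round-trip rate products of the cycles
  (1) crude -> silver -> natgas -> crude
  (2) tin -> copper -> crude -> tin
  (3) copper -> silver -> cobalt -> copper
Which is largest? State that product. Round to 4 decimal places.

(1) 0.225 × 2.6 × 1.54 = 0.90090
(2) 0.338 × 2.8 × 0.831 = 0.78646
(3) 0.676 × 1.1 × 1.28 = 0.95181
Highest is cycle (3) at 0.9518 (≤1, no arbitrage).

0.9518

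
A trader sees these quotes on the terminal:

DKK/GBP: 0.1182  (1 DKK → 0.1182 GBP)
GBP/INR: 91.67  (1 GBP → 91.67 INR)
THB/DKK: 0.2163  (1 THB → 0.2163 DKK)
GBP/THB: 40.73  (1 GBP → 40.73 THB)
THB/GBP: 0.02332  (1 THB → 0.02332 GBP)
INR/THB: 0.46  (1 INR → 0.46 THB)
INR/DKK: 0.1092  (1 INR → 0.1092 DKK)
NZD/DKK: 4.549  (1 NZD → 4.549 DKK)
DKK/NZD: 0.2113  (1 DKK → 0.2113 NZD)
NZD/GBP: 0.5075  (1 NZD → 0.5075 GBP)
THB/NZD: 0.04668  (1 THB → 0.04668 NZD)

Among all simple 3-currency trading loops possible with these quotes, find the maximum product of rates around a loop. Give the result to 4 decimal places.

1.1832

GBP→INR→DKK→GBP: 91.67 × 0.1092 × 0.1182 = 1.18323
THB→DKK→GBP→THB: 0.2163 × 0.1182 × 40.73 = 1.04133
THB→GBP→INR→THB: 0.02332 × 91.67 × 0.46 = 0.98336
THB→NZD→GBP→THB: 0.04668 × 0.5075 × 40.73 = 0.96490
Maximum is GBP→INR→DKK→GBP at 1.1832; arbitrage exists.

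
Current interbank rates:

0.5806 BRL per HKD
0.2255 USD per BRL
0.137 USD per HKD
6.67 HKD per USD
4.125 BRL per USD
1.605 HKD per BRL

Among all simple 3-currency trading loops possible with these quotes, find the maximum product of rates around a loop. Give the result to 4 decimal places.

USD→BRL→HKD→USD: 4.125 × 1.605 × 0.137 = 0.90703
USD→HKD→BRL→USD: 6.67 × 0.5806 × 0.2255 = 0.87327
Maximum is USD→BRL→HKD→USD at 0.9070; no arbitrage — every cycle loses value.

0.9070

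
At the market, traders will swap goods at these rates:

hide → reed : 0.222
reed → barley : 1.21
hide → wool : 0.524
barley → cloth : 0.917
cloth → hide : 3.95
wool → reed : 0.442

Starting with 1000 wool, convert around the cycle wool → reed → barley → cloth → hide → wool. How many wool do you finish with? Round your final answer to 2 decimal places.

1015.09

1000 wool × 0.442 = 442 reed
442 reed × 1.21 = 534.82 barley
534.82 barley × 0.917 = 490.42994 cloth
490.42994 cloth × 3.95 = 1937.198263 hide
1937.198263 hide × 0.524 = 1015.091889812 wool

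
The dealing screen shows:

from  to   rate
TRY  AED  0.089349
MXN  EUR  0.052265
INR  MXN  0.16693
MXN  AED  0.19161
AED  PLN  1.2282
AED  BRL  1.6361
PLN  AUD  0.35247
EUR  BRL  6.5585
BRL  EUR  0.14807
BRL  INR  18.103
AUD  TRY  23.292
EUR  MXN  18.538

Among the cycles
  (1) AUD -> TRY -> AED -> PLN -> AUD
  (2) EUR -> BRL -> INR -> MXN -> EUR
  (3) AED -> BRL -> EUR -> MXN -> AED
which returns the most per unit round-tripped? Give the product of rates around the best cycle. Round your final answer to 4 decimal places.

1.0359

(1) 23.292 × 0.089349 × 1.2282 × 0.35247 = 0.90092
(2) 6.5585 × 18.103 × 0.16693 × 0.052265 = 1.03586
(3) 1.6361 × 0.14807 × 18.538 × 0.19161 = 0.86051
Highest is cycle (2) at 1.0359 (>1, arbitrage).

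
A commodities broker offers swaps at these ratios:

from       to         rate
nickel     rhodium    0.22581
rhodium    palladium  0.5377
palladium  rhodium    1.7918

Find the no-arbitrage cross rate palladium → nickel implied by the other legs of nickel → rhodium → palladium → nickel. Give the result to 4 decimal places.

8.2360

Known legs of the cycle: 0.22581 × 0.5377 = 0.121418037
For no arbitrage the full-cycle product must be 1, so the missing rate is 1 / 0.121418037 ≈ 8.236009.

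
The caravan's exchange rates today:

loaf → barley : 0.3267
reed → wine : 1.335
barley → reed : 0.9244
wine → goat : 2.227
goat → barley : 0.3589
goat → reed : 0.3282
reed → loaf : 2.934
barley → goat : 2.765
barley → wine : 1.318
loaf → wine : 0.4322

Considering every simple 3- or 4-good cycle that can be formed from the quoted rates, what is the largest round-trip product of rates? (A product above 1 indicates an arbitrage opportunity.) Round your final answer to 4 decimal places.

1.0534

wine→goat→barley→wine: 2.227 × 0.3589 × 1.318 = 1.05344
wine→goat→barley→reed→wine: 2.227 × 0.3589 × 0.9244 × 1.335 = 0.98636
wine→goat→reed→wine: 2.227 × 0.3282 × 1.335 = 0.97575
wine→goat→reed→loaf→wine: 2.227 × 0.3282 × 2.934 × 0.4322 = 0.92684
loaf→barley→reed→loaf: 0.3267 × 0.9244 × 2.934 = 0.88607
loaf→barley→goat→reed→loaf: 0.3267 × 2.765 × 0.3282 × 2.934 = 0.86985
Maximum is wine→goat→barley→wine at 1.0534; arbitrage exists.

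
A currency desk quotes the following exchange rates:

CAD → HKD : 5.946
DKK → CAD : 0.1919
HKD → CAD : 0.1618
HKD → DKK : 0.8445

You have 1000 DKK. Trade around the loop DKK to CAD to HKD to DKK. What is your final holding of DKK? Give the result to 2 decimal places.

1000 DKK × 0.1919 = 191.9 CAD
191.9 CAD × 5.946 = 1141.0374 HKD
1141.0374 HKD × 0.8445 = 963.6060843 DKK

963.61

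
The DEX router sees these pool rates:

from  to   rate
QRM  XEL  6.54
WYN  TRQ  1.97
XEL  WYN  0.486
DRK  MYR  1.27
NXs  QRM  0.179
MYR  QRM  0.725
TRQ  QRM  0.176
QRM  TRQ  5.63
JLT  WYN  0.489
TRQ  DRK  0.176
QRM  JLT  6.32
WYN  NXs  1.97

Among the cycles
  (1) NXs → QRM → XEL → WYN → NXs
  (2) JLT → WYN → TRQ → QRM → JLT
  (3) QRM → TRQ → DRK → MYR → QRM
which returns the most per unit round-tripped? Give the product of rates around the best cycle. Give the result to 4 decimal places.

(1) 0.179 × 6.54 × 0.486 × 1.97 = 1.12081
(2) 0.489 × 1.97 × 0.176 × 6.32 = 1.07153
(3) 5.63 × 0.176 × 1.27 × 0.725 = 0.91235
Highest is cycle (1) at 1.1208 (>1, arbitrage).

1.1208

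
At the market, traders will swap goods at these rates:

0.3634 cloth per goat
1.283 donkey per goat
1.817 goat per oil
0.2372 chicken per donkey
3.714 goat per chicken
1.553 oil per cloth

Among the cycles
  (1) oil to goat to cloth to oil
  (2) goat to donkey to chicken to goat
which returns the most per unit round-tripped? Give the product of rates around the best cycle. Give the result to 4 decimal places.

(1) 1.817 × 0.3634 × 1.553 = 1.02544
(2) 1.283 × 0.2372 × 3.714 = 1.13027
Highest is cycle (2) at 1.1303 (>1, arbitrage).

1.1303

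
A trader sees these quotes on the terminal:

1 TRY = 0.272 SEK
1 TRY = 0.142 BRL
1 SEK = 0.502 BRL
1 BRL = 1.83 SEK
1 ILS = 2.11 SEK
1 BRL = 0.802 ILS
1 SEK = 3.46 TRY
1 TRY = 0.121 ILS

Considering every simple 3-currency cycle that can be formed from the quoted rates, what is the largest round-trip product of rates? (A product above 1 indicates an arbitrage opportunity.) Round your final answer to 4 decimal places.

BRL→SEK→TRY→BRL: 1.83 × 3.46 × 0.142 = 0.89912
SEK→TRY→ILS→SEK: 3.46 × 0.121 × 2.11 = 0.88337
BRL→ILS→SEK→BRL: 0.802 × 2.11 × 0.502 = 0.84949
Maximum is BRL→SEK→TRY→BRL at 0.8991; no arbitrage — every cycle loses value.

0.8991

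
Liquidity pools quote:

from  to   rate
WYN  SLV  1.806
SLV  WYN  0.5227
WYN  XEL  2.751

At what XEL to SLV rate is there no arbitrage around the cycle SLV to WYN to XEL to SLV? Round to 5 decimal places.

Known legs of the cycle: 0.5227 × 2.751 = 1.4379477
For no arbitrage the full-cycle product must be 1, so the missing rate is 1 / 1.4379477 ≈ 0.6954356.

0.69544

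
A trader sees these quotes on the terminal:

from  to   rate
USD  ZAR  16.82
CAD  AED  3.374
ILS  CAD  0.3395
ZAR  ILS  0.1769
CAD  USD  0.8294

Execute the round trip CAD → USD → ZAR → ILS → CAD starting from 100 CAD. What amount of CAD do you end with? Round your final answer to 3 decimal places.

100 CAD × 0.8294 = 82.94 USD
82.94 USD × 16.82 = 1395.0508 ZAR
1395.0508 ZAR × 0.1769 = 246.78448652 ILS
246.78448652 ILS × 0.3395 = 83.78333317354 CAD

83.783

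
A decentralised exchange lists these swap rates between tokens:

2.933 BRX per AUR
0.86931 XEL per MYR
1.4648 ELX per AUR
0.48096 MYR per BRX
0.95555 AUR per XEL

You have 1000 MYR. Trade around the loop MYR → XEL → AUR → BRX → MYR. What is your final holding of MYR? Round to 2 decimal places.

1000 MYR × 0.86931 = 869.31 XEL
869.31 XEL × 0.95555 = 830.6691705 AUR
830.6691705 AUR × 2.933 = 2436.3526770765 BRX
2436.3526770765 BRX × 0.48096 = 1171.78818356671344 MYR

1171.79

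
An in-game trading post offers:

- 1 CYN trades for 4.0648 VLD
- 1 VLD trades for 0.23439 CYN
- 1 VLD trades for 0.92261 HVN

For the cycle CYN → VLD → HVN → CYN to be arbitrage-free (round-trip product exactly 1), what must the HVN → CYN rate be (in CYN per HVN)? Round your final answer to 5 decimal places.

0.26665

Known legs of the cycle: 4.0648 × 0.92261 = 3.750225128
For no arbitrage the full-cycle product must be 1, so the missing rate is 1 / 3.750225128 ≈ 0.2666507.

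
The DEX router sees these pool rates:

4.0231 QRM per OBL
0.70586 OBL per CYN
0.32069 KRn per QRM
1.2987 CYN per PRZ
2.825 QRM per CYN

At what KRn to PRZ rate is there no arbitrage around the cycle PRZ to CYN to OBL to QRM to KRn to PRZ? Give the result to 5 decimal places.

Known legs of the cycle: 1.2987 × 0.70586 × 4.0231 × 0.32069 = 1.182697442525452698
For no arbitrage the full-cycle product must be 1, so the missing rate is 1 / 1.182697442525452698 ≈ 0.8455248.

0.84552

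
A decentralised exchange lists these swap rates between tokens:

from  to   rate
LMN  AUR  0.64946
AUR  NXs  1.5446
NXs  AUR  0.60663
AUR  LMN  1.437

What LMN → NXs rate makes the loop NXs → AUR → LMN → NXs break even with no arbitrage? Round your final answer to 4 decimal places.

1.1471

Known legs of the cycle: 0.60663 × 1.437 = 0.87172731
For no arbitrage the full-cycle product must be 1, so the missing rate is 1 / 0.87172731 ≈ 1.147148.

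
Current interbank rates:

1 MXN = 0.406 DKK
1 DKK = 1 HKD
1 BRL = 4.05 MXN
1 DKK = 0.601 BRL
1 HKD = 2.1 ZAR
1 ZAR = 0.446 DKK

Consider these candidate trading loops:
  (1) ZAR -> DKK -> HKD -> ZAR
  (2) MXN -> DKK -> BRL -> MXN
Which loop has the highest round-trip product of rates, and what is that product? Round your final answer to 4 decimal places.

(1) 0.446 × 1 × 2.1 = 0.93660
(2) 0.406 × 0.601 × 4.05 = 0.98822
Highest is cycle (2) at 0.9882 (≤1, no arbitrage).

0.9882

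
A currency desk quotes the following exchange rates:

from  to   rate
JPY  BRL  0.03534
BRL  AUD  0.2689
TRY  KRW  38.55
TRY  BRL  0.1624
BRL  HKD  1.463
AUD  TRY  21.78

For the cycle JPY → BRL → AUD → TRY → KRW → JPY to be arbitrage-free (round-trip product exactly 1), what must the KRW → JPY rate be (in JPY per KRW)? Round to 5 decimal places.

Known legs of the cycle: 0.03534 × 0.2689 × 21.78 × 38.55 = 7.978837225194
For no arbitrage the full-cycle product must be 1, so the missing rate is 1 / 7.978837225194 ≈ 0.1253315.

0.12533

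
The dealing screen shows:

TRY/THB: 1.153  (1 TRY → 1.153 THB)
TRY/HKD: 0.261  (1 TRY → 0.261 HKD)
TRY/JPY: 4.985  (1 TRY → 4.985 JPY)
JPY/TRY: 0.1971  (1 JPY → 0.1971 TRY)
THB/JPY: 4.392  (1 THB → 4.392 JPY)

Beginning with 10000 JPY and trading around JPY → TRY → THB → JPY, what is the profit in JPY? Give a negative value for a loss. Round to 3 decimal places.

10000 JPY × 0.1971 = 1971 TRY
1971 TRY × 1.153 = 2272.563 THB
2272.563 THB × 4.392 = 9981.096696 JPY
Net change: 9981.096696 − 10000 = -18.903304 JPY

-18.903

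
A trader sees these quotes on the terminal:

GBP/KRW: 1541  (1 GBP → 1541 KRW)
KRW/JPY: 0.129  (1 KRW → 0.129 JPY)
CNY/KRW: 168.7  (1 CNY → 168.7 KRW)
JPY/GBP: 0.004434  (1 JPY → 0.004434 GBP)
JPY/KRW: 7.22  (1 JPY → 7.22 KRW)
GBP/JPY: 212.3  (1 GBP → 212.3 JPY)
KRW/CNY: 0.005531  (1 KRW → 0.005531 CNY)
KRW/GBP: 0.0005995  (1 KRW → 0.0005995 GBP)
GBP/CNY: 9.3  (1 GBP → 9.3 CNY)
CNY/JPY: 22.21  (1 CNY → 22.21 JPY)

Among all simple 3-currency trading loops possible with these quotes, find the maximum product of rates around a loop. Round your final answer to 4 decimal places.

CNY→KRW→GBP→CNY: 168.7 × 0.0005995 × 9.3 = 0.94056
JPY→KRW→GBP→JPY: 7.22 × 0.0005995 × 212.3 = 0.91892
CNY→JPY→GBP→CNY: 22.21 × 0.004434 × 9.3 = 0.91586
CNY→JPY→KRW→CNY: 22.21 × 7.22 × 0.005531 = 0.88693
JPY→GBP→KRW→JPY: 0.004434 × 1541 × 0.129 = 0.88143
Maximum is CNY→KRW→GBP→CNY at 0.9406; no arbitrage — every cycle loses value.

0.9406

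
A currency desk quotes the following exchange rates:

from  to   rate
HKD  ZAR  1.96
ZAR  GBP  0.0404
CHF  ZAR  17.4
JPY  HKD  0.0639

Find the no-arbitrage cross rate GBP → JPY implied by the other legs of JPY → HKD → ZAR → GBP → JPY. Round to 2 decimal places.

197.63

Known legs of the cycle: 0.0639 × 1.96 × 0.0404 = 0.0050598576
For no arbitrage the full-cycle product must be 1, so the missing rate is 1 / 0.0050598576 ≈ 197.6340.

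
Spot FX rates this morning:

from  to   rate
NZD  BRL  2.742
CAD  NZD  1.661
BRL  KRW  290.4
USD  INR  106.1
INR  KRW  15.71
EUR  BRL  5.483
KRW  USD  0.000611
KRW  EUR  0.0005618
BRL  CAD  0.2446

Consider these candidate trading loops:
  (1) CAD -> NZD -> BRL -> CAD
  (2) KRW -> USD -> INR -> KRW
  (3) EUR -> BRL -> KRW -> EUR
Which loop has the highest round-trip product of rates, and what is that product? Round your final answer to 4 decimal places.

1.1140

(1) 1.661 × 2.742 × 0.2446 = 1.11402
(2) 0.000611 × 106.1 × 15.71 = 1.01843
(3) 5.483 × 290.4 × 0.0005618 = 0.89453
Highest is cycle (1) at 1.1140 (>1, arbitrage).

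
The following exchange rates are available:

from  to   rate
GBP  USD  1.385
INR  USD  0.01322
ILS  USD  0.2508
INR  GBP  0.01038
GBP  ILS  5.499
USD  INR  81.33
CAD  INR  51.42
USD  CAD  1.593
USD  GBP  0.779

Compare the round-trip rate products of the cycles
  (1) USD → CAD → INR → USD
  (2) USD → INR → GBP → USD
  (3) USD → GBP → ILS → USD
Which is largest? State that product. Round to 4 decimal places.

(1) 1.593 × 51.42 × 0.01322 = 1.08288
(2) 81.33 × 0.01038 × 1.385 = 1.16922
(3) 0.779 × 5.499 × 0.2508 = 1.07436
Highest is cycle (2) at 1.1692 (>1, arbitrage).

1.1692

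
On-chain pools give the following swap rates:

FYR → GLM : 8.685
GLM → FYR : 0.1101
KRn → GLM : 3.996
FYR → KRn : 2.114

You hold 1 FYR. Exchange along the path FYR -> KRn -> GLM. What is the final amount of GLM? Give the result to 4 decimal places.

8.4475

1 FYR × 2.114 = 2.114 KRn
2.114 KRn × 3.996 = 8.447544 GLM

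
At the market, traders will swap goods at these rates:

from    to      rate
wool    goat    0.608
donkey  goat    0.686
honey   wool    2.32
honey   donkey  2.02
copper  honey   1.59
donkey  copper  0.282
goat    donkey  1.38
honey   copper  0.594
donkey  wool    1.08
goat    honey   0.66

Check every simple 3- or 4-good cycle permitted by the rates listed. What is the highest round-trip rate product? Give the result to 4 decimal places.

wool→goat→honey→wool: 0.608 × 0.66 × 2.32 = 0.93097
honey→donkey→goat→honey: 2.02 × 0.686 × 0.66 = 0.91458
wool→goat→donkey→wool: 0.608 × 1.38 × 1.08 = 0.90616
copper→honey→donkey→copper: 1.59 × 2.02 × 0.282 = 0.90573
wool→goat→honey→donkey→wool: 0.608 × 0.66 × 2.02 × 1.08 = 0.87543
Maximum is wool→goat→honey→wool at 0.9310; no arbitrage — every cycle loses value.

0.9310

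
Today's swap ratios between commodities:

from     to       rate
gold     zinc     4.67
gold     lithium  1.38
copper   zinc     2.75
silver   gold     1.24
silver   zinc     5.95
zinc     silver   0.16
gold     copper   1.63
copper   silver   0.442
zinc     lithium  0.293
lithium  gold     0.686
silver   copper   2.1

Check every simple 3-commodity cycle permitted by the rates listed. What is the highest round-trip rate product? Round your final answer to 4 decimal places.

zinc→lithium→gold→zinc: 0.293 × 0.686 × 4.67 = 0.93866
silver→gold→zinc→silver: 1.24 × 4.67 × 0.16 = 0.92653
silver→copper→zinc→silver: 2.1 × 2.75 × 0.16 = 0.92400
silver→gold→copper→silver: 1.24 × 1.63 × 0.442 = 0.89337
Maximum is zinc→lithium→gold→zinc at 0.9387; no arbitrage — every cycle loses value.

0.9387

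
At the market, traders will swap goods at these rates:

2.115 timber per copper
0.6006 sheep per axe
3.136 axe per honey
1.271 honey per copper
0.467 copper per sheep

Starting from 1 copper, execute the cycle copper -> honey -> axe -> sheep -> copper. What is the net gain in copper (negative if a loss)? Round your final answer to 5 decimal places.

0.11795

1 copper × 1.271 = 1.271 honey
1.271 honey × 3.136 = 3.985856 axe
3.985856 axe × 0.6006 = 2.3939051136 sheep
2.3939051136 sheep × 0.467 = 1.1179536880512 copper
Net change: 1.1179536880512 − 1 = 0.1179536880512 copper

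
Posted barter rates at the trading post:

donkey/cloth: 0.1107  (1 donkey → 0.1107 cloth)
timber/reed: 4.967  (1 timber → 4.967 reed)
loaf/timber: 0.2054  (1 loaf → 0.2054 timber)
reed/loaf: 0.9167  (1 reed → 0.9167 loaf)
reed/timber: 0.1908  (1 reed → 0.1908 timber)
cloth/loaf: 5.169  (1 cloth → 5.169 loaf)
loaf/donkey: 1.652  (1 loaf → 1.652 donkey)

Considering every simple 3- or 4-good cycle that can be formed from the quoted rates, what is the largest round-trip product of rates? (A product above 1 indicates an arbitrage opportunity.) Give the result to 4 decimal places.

donkey→cloth→loaf→donkey: 0.1107 × 5.169 × 1.652 = 0.94529
reed→loaf→timber→reed: 0.9167 × 0.2054 × 4.967 = 0.93524
Maximum is donkey→cloth→loaf→donkey at 0.9453; no arbitrage — every cycle loses value.

0.9453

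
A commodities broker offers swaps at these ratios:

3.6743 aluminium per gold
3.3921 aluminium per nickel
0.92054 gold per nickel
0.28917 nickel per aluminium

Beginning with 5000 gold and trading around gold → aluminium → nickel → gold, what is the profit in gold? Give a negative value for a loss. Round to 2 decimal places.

-109.64

5000 gold × 3.6743 = 18371.5 aluminium
18371.5 aluminium × 0.28917 = 5312.486655 nickel
5312.486655 nickel × 0.92054 = 4890.3564653937 gold
Net change: 4890.3564653937 − 5000 = -109.6435346063 gold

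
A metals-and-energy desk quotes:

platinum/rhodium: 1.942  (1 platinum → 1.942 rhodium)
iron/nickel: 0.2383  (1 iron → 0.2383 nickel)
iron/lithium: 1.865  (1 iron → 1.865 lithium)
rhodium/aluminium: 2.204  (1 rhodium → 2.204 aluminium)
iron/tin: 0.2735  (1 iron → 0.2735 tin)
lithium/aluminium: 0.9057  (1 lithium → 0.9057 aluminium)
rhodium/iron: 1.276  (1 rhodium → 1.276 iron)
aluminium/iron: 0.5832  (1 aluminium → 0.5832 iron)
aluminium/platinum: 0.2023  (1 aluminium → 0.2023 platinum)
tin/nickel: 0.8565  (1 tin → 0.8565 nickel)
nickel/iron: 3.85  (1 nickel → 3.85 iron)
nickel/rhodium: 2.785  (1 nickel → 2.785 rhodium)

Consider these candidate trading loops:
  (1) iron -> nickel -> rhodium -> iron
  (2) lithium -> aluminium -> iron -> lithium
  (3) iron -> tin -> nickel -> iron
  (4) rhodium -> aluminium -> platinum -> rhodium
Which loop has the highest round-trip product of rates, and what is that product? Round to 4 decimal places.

(1) 0.2383 × 2.785 × 1.276 = 0.84684
(2) 0.9057 × 0.5832 × 1.865 = 0.98510
(3) 0.2735 × 0.8565 × 3.85 = 0.90187
(4) 2.204 × 0.2023 × 1.942 = 0.86588
Highest is cycle (2) at 0.9851 (≤1, no arbitrage).

0.9851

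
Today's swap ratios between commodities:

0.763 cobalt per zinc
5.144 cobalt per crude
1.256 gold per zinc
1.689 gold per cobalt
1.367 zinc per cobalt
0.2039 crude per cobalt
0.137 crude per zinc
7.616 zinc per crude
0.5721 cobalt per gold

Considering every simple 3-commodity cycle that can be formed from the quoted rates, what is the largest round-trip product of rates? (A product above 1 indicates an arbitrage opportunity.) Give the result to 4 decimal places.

1.1849

crude→zinc→cobalt→crude: 7.616 × 0.763 × 0.2039 = 1.18486
gold→cobalt→zinc→gold: 0.5721 × 1.367 × 1.256 = 0.98227
crude→cobalt→zinc→crude: 5.144 × 1.367 × 0.137 = 0.96336
Maximum is crude→zinc→cobalt→crude at 1.1849; arbitrage exists.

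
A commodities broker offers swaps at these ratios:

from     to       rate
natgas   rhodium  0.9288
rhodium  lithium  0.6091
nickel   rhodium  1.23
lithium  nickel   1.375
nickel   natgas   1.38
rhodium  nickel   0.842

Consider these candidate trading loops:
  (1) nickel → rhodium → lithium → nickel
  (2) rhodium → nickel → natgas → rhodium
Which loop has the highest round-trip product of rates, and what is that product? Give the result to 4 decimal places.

(1) 1.23 × 0.6091 × 1.375 = 1.03014
(2) 0.842 × 1.38 × 0.9288 = 1.07923
Highest is cycle (2) at 1.0792 (>1, arbitrage).

1.0792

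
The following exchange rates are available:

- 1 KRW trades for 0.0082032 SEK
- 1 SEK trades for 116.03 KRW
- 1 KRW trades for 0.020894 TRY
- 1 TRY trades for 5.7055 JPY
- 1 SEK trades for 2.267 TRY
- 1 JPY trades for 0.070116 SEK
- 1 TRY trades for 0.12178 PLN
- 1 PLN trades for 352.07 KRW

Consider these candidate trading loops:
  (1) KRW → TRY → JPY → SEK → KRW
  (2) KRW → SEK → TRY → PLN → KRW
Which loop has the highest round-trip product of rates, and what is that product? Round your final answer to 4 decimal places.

(1) 0.020894 × 5.7055 × 0.070116 × 116.03 = 0.96985
(2) 0.0082032 × 2.267 × 0.12178 × 352.07 = 0.79733
Highest is cycle (1) at 0.9698 (≤1, no arbitrage).

0.9698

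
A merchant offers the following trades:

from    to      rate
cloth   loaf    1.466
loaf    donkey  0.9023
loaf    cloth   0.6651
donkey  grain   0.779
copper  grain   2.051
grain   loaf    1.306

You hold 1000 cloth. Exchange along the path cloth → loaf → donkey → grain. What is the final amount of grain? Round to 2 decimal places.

1000 cloth × 1.466 = 1466 loaf
1466 loaf × 0.9023 = 1322.7718 donkey
1322.7718 donkey × 0.779 = 1030.4392322 grain

1030.44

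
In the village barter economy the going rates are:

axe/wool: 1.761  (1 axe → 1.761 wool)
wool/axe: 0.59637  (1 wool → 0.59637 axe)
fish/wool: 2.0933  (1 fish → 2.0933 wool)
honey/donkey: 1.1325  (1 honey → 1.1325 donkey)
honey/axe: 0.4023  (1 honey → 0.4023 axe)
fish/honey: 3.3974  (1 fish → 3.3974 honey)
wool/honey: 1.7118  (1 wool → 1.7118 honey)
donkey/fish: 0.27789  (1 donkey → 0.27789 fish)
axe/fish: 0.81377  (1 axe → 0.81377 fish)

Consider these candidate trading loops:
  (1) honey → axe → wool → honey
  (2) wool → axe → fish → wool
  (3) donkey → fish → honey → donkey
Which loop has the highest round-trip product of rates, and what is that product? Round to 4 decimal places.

(1) 0.4023 × 1.761 × 1.7118 = 1.21273
(2) 0.59637 × 0.81377 × 2.0933 = 1.01590
(3) 0.27789 × 3.3974 × 1.1325 = 1.06920
Highest is cycle (1) at 1.2127 (>1, arbitrage).

1.2127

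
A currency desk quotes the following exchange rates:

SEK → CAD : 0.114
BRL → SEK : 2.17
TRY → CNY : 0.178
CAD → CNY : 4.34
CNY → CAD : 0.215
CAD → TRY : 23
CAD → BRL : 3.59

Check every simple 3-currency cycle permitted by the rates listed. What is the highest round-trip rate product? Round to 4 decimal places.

SEK→CAD→BRL→SEK: 0.114 × 3.59 × 2.17 = 0.88809
TRY→CNY→CAD→TRY: 0.178 × 0.215 × 23 = 0.88021
Maximum is SEK→CAD→BRL→SEK at 0.8881; no arbitrage — every cycle loses value.

0.8881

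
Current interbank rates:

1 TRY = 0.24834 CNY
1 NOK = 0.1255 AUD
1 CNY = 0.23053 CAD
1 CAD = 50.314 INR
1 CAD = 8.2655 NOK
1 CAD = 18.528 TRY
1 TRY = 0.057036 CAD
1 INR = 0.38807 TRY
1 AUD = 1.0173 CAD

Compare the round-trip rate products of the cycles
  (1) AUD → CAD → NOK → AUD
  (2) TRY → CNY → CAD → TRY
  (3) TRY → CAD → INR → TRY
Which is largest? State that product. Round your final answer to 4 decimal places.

(1) 1.0173 × 8.2655 × 0.1255 = 1.05527
(2) 0.24834 × 0.23053 × 18.528 = 1.06072
(3) 0.057036 × 50.314 × 0.38807 = 1.11365
Highest is cycle (3) at 1.1136 (>1, arbitrage).

1.1136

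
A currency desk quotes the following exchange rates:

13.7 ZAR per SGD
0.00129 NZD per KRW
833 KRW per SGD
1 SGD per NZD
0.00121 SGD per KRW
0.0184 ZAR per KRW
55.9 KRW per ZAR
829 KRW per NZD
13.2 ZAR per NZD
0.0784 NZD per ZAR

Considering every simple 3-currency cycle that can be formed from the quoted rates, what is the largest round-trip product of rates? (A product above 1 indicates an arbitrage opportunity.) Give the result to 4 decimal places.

KRW→ZAR→NZD→KRW: 0.0184 × 0.0784 × 829 = 1.19588
KRW→NZD→SGD→KRW: 0.00129 × 1 × 833 = 1.07457
NZD→SGD→ZAR→NZD: 1 × 13.7 × 0.0784 = 1.07408
KRW→NZD→ZAR→KRW: 0.00129 × 13.2 × 55.9 = 0.95187
KRW→SGD→ZAR→KRW: 0.00121 × 13.7 × 55.9 = 0.92665
Maximum is KRW→ZAR→NZD→KRW at 1.1959; arbitrage exists.

1.1959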